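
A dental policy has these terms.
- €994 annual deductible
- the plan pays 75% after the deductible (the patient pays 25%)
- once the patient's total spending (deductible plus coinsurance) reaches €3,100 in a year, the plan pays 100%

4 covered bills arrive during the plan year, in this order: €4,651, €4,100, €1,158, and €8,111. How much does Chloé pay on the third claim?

€166.75

#1 (€4,651): €994 finishes the deductible; €3,657 goes to coinsurance; coinsurance €3,657 × 25% = €914.25. Patient owes €1,908.25 (running OOP €1,908.25).
#2 (€4,100): deductible already satisfied, so patient's share is 25% × €4,100 = €1,025. Patient owes €1,025 (running OOP €2,933.25).
#3 (€1,158): 25% coinsurance on €1,158 = €289.50. That would push OOP to €3,222.75, over the €3,100 cap, so patient pays €3,100 − €2,933.25 = €166.75.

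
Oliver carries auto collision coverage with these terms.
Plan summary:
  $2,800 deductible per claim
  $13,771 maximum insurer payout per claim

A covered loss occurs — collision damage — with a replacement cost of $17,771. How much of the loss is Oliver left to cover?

Subtract the deductible: $17,771 − $2,800 = $14,971.
$14,971 exceeds the $13,771 limit, so the insurer pays the limit: $13,771.
Driver's share is the uncovered remainder: $17,771 − $13,771 = $4,000.

$4,000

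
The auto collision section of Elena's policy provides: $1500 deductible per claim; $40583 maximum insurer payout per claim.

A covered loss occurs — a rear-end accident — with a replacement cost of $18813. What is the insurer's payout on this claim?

After the deductible, $18813 − $1500 = $17313 remains.
$17313 ≤ $40583, so the limit doesn't bind; insurer pays $17313.

$17313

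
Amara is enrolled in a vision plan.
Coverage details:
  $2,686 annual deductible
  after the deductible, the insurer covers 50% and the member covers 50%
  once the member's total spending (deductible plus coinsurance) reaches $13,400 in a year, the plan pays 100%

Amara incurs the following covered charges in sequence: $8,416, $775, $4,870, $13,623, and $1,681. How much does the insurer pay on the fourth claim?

Claim 1 ($8,416): deductible takes $2,686, $5,730 remains; coinsurance $5,730 × 50% = $2,865. Member pays $5,551; OOP now $5,551. Plan pays $8,416 − $5,551 = $2,865.
Claim 2 ($775): deductible met; 50% of $775 = $387.50. Member pays $387.50; OOP now $5,938.50. Plan pays $775 − $387.50 = $387.50.
Claim 3 ($4,870): 50% coinsurance on $4,870 = $2,435. Member pays $2,435; OOP now $8,373.50. Plan pays $4,870 − $2,435 = $2,435.
Claim 4 ($13,623): 50% coinsurance on $13,623 = $6,811.50. OOP would hit $15,185 > $13,400, so the cap limits the member to $13,400 − $8,373.50 = $5,026.50. Plan pays $13,623 − $5,026.50 = $8,596.50.

$8,596.50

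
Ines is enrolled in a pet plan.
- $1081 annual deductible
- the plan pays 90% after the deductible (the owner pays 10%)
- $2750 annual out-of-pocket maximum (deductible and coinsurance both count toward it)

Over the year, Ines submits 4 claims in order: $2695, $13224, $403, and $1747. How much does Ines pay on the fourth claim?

Claim 1 — $2695: $1081 to deductible, leaving $1614; coinsurance $1614 × 10% = $161.40. Owner owes $1242.40 (running OOP $1242.40).
Claim 2 — $13224: 10% coinsurance on $13224 = $1322.40. Cost to owner: $1322.40. OOP to date $2564.80.
Claim 3 — $403: deductible met; 10% of $403 = $40.30. Cost to owner: $40.30. OOP to date $2605.10.
Claim 4 — $1747: deductible already satisfied, so owner's share is 10% × $1747 = $174.70. Adding that to $2605.10 gives $2779.80, past the $2750 cap; owner pays only $2750 − $2605.10 = $144.90.

$144.90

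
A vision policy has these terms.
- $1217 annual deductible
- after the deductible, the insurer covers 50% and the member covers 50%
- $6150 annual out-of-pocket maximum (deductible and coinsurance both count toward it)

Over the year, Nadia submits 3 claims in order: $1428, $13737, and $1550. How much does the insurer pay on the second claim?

$8909.50

Claim 1 — $1428: $1217 finishes the deductible; $211 goes to coinsurance; member's 50% is $105.50. Member owes $1322.50 (running OOP $1322.50). Plan pays $1428 − $1322.50 = $105.50.
Claim 2 — $13737: deductible already satisfied, so member's share is 50% × $13737 = $6868.50. That would push OOP to $8191, over the $6150 cap, so member pays $6150 − $1322.50 = $4827.50. Plan pays $13737 − $4827.50 = $8909.50.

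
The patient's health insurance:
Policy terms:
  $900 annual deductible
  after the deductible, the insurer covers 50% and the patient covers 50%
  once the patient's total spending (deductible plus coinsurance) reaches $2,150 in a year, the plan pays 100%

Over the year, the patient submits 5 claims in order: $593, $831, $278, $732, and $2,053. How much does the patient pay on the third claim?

$139

#1 ($593): all of it applies to the deductible. Patient pays $593; OOP now $593.
#2 ($831): $307 to deductible, leaving $524; 50% of $524 = $262. Cost to patient: $569. OOP to date $1,162.
#3 ($278): deductible met; 50% of $278 = $139. Patient pays $139; OOP now $1,301.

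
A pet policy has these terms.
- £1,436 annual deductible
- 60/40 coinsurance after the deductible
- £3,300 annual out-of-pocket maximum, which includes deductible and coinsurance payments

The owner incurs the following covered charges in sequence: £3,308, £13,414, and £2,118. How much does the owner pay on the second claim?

#1 (£3,308): deductible takes £1,436, £1,872 remains; coinsurance £1,872 × 40% = £748.80. Owner pays £2,184.80; OOP now £2,184.80.
#2 (£13,414): deductible met; 40% of £13,414 = £5,365.60. OOP would hit £7,550.40 > £3,300, so the cap limits the owner to £3,300 − £2,184.80 = £1,115.20.

£1,115.20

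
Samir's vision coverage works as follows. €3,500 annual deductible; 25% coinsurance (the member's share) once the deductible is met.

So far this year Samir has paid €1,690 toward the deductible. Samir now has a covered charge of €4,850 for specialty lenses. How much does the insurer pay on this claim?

Deductible still to meet: €3,500 − €1,690 = €1,810.
After the €1,810 deductible portion, €4,850 − €1,810 = €3,040 is subject to coinsurance.
25% of €3,040 = €760 falls to the member.
So the member owes €1,810 + €760 = €2,570.
The plan picks up €4,850 − €2,570 = €2,280.

€2,280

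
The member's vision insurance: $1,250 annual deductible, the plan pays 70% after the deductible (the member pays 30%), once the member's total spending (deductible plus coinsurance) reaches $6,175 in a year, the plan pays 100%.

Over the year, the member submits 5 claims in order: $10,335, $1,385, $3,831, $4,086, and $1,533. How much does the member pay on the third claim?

Bill 1, $10,335: $1,250 finishes the deductible; $9,085 goes to coinsurance; coinsurance $9,085 × 30% = $2,725.50. Member pays $3,975.50; OOP now $3,975.50.
Bill 2, $1,385: 30% coinsurance on $1,385 = $415.50. Cost to member: $415.50. OOP to date $4,391.
Bill 3, $3,831: deductible already satisfied, so member's share is 30% × $3,831 = $1,149.30. Member pays $1,149.30; OOP now $5,540.30.

$1,149.30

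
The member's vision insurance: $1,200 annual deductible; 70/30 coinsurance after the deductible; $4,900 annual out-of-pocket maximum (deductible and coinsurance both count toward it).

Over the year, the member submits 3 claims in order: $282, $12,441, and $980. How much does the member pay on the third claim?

Claim 1 — $282: all of it applies to the deductible. Cost to member: $282. OOP to date $282.
Claim 2 — $12,441: $918 to deductible, leaving $11,523; 30% of $11,523 = $3,456.90. Cost to member: $4,374.90. OOP to date $4,656.90.
Claim 3 — $980: deductible met; 30% of $980 = $294. Adding that to $4,656.90 gives $4,950.90, past the $4,900 cap; member pays only $4,900 − $4,656.90 = $243.10.

$243.10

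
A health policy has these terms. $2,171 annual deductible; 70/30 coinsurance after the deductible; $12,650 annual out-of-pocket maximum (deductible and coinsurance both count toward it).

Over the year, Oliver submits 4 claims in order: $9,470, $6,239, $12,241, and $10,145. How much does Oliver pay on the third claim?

$3,672.30

Claim 1 ($9,470): $2,171 to deductible, leaving $7,299; coinsurance $7,299 × 30% = $2,189.70. Patient pays $4,360.70; OOP now $4,360.70.
Claim 2 ($6,239): 30% coinsurance on $6,239 = $1,871.70. Cost to patient: $1,871.70. OOP to date $6,232.40.
Claim 3 ($12,241): 30% coinsurance on $12,241 = $3,672.30. Patient owes $3,672.30 (running OOP $9,904.70).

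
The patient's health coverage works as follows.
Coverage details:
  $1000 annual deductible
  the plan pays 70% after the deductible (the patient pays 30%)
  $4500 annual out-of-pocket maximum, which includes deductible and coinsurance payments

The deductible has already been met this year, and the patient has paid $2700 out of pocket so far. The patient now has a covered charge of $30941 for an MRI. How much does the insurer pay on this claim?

$29141

The deductible is already satisfied, so the full bill goes to coinsurance.
Coinsurance: $30941 × 30% = $9282.30.
Year-to-date out-of-pocket would reach $2700 + $9282.30 = $11982.30, above the $4500 maximum, so the patient pays only $4500 − $2700 = $1800.
Insurer pays the balance: $30941 − $1800 = $29141.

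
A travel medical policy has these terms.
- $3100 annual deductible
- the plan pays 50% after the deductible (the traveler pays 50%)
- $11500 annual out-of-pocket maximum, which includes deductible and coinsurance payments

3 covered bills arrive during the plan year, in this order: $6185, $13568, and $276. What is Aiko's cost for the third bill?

$73.50

Bill 1, $6185: deductible takes $3100, $3085 remains; traveler's 50% is $1542.50. Traveler owes $4642.50 (running OOP $4642.50).
Bill 2, $13568: 50% coinsurance on $13568 = $6784. Cost to traveler: $6784. OOP to date $11426.50.
Bill 3, $276: 50% coinsurance on $276 = $138. That would push OOP to $11564.50, over the $11500 cap, so traveler pays $11500 − $11426.50 = $73.50.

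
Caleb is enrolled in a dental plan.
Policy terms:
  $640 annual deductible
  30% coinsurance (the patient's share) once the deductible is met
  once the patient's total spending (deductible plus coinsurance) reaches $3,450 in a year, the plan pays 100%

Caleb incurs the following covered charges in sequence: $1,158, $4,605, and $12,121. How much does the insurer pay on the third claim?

$10,847.90

Claim 1 ($1,158): $640 finishes the deductible; $518 goes to coinsurance; patient's 30% is $155.40. Patient pays $795.40; OOP now $795.40. Insurer: $1,158 − $795.40 = $362.60.
Claim 2 ($4,605): deductible met; 30% of $4,605 = $1,381.50. Patient pays $1,381.50; OOP now $2,176.90. Insurer: $4,605 − $1,381.50 = $3,223.50.
Claim 3 ($12,121): deductible already satisfied, so patient's share is 30% × $12,121 = $3,636.30. Adding that to $2,176.90 gives $5,813.20, past the $3,450 cap; patient pays only $3,450 − $2,176.90 = $1,273.10. Insurer: $12,121 − $1,273.10 = $10,847.90.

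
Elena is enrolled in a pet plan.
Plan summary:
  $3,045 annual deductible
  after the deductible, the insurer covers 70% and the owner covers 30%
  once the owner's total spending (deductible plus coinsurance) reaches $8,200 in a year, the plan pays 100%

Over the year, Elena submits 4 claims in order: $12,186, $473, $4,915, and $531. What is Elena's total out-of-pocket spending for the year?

$7,563

Bill 1, $12,186: $3,045 finishes the deductible; $9,141 goes to coinsurance; 30% of $9,141 = $2,742.30. Owner pays $5,787.30; OOP now $5,787.30.
Bill 2, $473: deductible already satisfied, so owner's share is 30% × $473 = $141.90. Cost to owner: $141.90. OOP to date $5,929.20.
Bill 3, $4,915: deductible met; 30% of $4,915 = $1,474.50. Cost to owner: $1,474.50. OOP to date $7,403.70.
Bill 4, $531: deductible met; 30% of $531 = $159.30. Cost to owner: $159.30. OOP to date $7,563.
Total paid by the owner: $5,787.30 + $141.90 + $1,474.50 + $159.30 = $7,563.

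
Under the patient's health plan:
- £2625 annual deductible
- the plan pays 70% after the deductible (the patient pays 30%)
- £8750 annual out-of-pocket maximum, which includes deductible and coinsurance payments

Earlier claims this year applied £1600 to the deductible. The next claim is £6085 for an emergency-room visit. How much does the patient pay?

£2543

Deductible still to meet: £2625 − £1600 = £1025.
That leaves £6085 − £1025 = £5060 for coinsurance.
30% of £5060 = £1518 falls to the patient.
That puts the patient's cost at £1025 + £1518 = £2543 before any cap.
Cumulative spending £1600 + £2543 = £4143 stays under the £8750 maximum.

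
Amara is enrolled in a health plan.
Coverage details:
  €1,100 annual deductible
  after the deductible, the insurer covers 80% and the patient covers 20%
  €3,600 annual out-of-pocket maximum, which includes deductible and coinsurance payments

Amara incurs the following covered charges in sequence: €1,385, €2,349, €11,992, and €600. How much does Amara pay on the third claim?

€1,973.20

Claim 1 (€1,385): €1,100 finishes the deductible; €285 goes to coinsurance; 20% of €285 = €57. Cost to patient: €1,157. OOP to date €1,157.
Claim 2 (€2,349): deductible met; 20% of €2,349 = €469.80. Patient pays €469.80; OOP now €1,626.80.
Claim 3 (€11,992): deductible met; 20% of €11,992 = €2,398.40. OOP would hit €4,025.20 > €3,600, so the cap limits the patient to €3,600 − €1,626.80 = €1,973.20.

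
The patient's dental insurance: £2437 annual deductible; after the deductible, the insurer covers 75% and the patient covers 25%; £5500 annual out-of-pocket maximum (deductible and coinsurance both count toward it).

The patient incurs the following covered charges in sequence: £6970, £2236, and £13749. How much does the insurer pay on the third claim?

£12378.25

Claim 1 (£6970): deductible takes £2437, £4533 remains; coinsurance £4533 × 25% = £1133.25. Cost to patient: £3570.25. OOP to date £3570.25. Insurer: £6970 − £3570.25 = £3399.75.
Claim 2 (£2236): 25% coinsurance on £2236 = £559. Patient owes £559 (running OOP £4129.25). Insurer: £2236 − £559 = £1677.
Claim 3 (£13749): 25% coinsurance on £13749 = £3437.25. OOP would hit £7566.50 > £5500, so the cap limits the patient to £5500 − £4129.25 = £1370.75. Insurer: £13749 − £1370.75 = £12378.25.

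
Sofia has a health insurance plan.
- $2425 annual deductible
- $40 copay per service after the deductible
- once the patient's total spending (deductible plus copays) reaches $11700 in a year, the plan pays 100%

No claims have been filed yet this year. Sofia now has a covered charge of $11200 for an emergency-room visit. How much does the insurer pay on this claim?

$8735

Deductible not yet touched, so the first $2425 of the bill goes to the deductible.
After the $2425 deductible portion, $11200 − $2425 = $8775 is subject to the copay.
Copay on this service: $40.
Patient responsibility before any cap: $2425 + $40 = $2465.
Year-to-date out-of-pocket becomes $0 + $2465 = $2465, still under the $11700 maximum, so no cap applies.
The insurer covers the remainder: $11200 − $2465 = $8735.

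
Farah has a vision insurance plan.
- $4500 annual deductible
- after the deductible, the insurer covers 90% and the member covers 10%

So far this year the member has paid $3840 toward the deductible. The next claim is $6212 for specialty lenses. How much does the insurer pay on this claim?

$3840 of the $4500 deductible is already met, leaving $660.
That leaves $6212 − $660 = $5552 for coinsurance.
10% of $5552 = $555.20 falls to the member.
Member responsibility: $660 + $555.20 = $1215.20.
The insurer covers the remainder: $6212 − $1215.20 = $4996.80.

$4996.80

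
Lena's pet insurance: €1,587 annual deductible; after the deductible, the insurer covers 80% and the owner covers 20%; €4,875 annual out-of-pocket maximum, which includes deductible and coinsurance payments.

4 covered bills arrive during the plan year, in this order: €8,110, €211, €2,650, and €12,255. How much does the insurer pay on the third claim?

#1 (€8,110): deductible takes €1,587, €6,523 remains; owner's 20% is €1,304.60. Cost to owner: €2,891.60. OOP to date €2,891.60. Plan pays €8,110 − €2,891.60 = €5,218.40.
#2 (€211): deductible already satisfied, so owner's share is 20% × €211 = €42.20. Cost to owner: €42.20. OOP to date €2,933.80. Insurer: €211 − €42.20 = €168.80.
#3 (€2,650): deductible already satisfied, so owner's share is 20% × €2,650 = €530. Owner owes €530 (running OOP €3,463.80). Plan pays €2,650 − €530 = €2,120.

€2,120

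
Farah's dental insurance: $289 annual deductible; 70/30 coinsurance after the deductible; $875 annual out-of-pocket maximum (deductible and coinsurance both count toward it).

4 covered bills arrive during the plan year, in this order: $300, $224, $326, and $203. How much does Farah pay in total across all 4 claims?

$518.20

Claim 1 — $300: deductible takes $289, $11 remains; 30% of $11 = $3.30. Patient pays $292.30; OOP now $292.30.
Claim 2 — $224: deductible met; 30% of $224 = $67.20. Cost to patient: $67.20. OOP to date $359.50.
Claim 3 — $326: deductible already satisfied, so patient's share is 30% × $326 = $97.80. Patient pays $97.80; OOP now $457.30.
Claim 4 — $203: deductible already satisfied, so patient's share is 30% × $203 = $60.90. Patient owes $60.90 (running OOP $518.20).
Summing the patient's payments: $292.30 + $67.20 + $97.80 + $60.90 = $518.20.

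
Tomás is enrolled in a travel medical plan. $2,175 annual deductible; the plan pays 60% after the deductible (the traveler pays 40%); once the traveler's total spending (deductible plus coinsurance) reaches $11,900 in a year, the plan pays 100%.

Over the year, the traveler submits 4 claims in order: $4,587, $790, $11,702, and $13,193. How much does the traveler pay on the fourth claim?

$3,763.40

Bill 1, $4,587: deductible takes $2,175, $2,412 remains; coinsurance $2,412 × 40% = $964.80. Cost to traveler: $3,139.80. OOP to date $3,139.80.
Bill 2, $790: 40% coinsurance on $790 = $316. Traveler owes $316 (running OOP $3,455.80).
Bill 3, $11,702: 40% coinsurance on $11,702 = $4,680.80. Traveler pays $4,680.80; OOP now $8,136.60.
Bill 4, $13,193: deductible met; 40% of $13,193 = $5,277.20. OOP would hit $13,413.80 > $11,900, so the cap limits the traveler to $11,900 − $8,136.60 = $3,763.40.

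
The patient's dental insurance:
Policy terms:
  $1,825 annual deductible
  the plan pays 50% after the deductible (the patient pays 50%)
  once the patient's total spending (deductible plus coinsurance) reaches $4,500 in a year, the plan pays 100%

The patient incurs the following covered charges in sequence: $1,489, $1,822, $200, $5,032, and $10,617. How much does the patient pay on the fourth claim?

Claim 1 — $1,489: fully absorbed by the deductible. Patient owes $1,489 (running OOP $1,489).
Claim 2 — $1,822: deductible takes $336, $1,486 remains; patient's 50% is $743. Cost to patient: $1,079. OOP to date $2,568.
Claim 3 — $200: 50% coinsurance on $200 = $100. Cost to patient: $100. OOP to date $2,668.
Claim 4 — $5,032: deductible already satisfied, so patient's share is 50% × $5,032 = $2,516. Adding that to $2,668 gives $5,184, past the $4,500 cap; patient pays only $4,500 − $2,668 = $1,832.

$1,832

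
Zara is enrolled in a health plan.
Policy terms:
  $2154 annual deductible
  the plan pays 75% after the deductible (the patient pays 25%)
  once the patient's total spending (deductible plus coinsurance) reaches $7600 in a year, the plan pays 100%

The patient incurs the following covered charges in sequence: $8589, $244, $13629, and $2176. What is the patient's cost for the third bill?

#1 ($8589): $2154 finishes the deductible; $6435 goes to coinsurance; patient's 25% is $1608.75. Patient owes $3762.75 (running OOP $3762.75).
#2 ($244): deductible met; 25% of $244 = $61. Cost to patient: $61. OOP to date $3823.75.
#3 ($13629): deductible already satisfied, so patient's share is 25% × $13629 = $3407.25. Patient pays $3407.25; OOP now $7231.

$3407.25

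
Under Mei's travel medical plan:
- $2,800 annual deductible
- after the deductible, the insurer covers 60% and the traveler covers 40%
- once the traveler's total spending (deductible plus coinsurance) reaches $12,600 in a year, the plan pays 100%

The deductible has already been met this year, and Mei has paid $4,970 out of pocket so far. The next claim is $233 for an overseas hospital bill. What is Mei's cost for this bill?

$93.20

The deductible is already satisfied, so the full bill goes to coinsurance.
40% of $233 = $93.20 falls to the traveler.
Year-to-date out-of-pocket becomes $4,970 + $93.20 = $5,063.20, still under the $12,600 maximum, so no cap applies.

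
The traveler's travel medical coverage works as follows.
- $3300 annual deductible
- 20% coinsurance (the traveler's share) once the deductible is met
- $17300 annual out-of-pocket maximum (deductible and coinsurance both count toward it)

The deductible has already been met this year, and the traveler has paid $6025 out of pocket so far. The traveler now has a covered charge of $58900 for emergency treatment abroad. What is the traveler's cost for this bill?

The deductible is already satisfied, so the full bill goes to coinsurance.
Coinsurance: $58900 × 20% = $11780.
Adding $11780 to the $6025 already spent would give $17805, which exceeds the $17300 cap; the traveler pays just $17300 − $6025 = $11275.

$11275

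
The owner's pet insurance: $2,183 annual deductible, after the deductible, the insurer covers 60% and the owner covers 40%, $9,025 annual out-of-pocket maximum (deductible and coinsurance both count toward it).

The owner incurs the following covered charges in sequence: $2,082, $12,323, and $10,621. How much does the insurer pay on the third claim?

$8,667.80

Bill 1, $2,082: entire amount goes to the deductible. Cost to owner: $2,082. OOP to date $2,082. Plan pays $2,082 − $2,082 = $0.
Bill 2, $12,323: $101 finishes the deductible; $12,222 goes to coinsurance; coinsurance $12,222 × 40% = $4,888.80. Owner owes $4,989.80 (running OOP $7,071.80). Plan pays $12,323 − $4,989.80 = $7,333.20.
Bill 3, $10,621: 40% coinsurance on $10,621 = $4,248.40. OOP would hit $11,320.20 > $9,025, so the cap limits the owner to $9,025 − $7,071.80 = $1,953.20. Insurer: $10,621 − $1,953.20 = $8,667.80.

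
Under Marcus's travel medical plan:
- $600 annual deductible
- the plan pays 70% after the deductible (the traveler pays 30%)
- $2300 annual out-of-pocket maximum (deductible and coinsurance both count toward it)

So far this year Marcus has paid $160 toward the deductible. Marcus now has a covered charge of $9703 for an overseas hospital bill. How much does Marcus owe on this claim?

$160 of the $600 deductible is already met, leaving $440.
The remaining $9263 (= $9703 − $440) moves to coinsurance.
Coinsurance: $9263 × 30% = $2778.90.
Traveler responsibility before any cap: $440 + $2778.90 = $3218.90.
Year-to-date out-of-pocket would reach $160 + $3218.90 = $3378.90, above the $2300 maximum, so the traveler pays only $2300 − $160 = $2140.

$2140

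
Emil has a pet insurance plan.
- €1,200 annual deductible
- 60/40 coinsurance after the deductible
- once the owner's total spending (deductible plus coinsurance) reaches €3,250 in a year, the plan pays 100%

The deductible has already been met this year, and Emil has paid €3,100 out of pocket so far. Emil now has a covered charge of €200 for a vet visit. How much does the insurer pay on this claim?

€120

With the deductible met, the entire €200 is subject to coinsurance.
40% of €200 = €80 falls to the owner.
Cumulative spending €3,100 + €80 = €3,180 stays under the €3,250 maximum.
The plan picks up €200 − €80 = €120.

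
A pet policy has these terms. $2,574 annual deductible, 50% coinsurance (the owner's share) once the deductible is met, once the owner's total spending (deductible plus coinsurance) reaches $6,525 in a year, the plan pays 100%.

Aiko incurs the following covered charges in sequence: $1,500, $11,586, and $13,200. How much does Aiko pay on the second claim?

Claim 1 ($1,500): entire amount goes to the deductible. Cost to owner: $1,500. OOP to date $1,500.
Claim 2 ($11,586): $1,074 finishes the deductible; $10,512 goes to coinsurance; owner's 50% is $5,256. Together that's $1,074 + $5,256 = $6,330. Adding that to $1,500 gives $7,830, past the $6,525 cap; owner pays only $6,525 − $1,500 = $5,025.

$5,025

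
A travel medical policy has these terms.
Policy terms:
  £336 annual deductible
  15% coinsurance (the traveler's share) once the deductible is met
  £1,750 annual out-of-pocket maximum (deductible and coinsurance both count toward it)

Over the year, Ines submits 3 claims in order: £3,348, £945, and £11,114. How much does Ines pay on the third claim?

Claim 1 (£3,348): £336 finishes the deductible; £3,012 goes to coinsurance; 15% of £3,012 = £451.80. Traveler pays £787.80; OOP now £787.80.
Claim 2 (£945): deductible met; 15% of £945 = £141.75. Traveler pays £141.75; OOP now £929.55.
Claim 3 (£11,114): deductible already satisfied, so traveler's share is 15% × £11,114 = £1,667.10. OOP would hit £2,596.65 > £1,750, so the cap limits the traveler to £1,750 − £929.55 = £820.45.

£820.45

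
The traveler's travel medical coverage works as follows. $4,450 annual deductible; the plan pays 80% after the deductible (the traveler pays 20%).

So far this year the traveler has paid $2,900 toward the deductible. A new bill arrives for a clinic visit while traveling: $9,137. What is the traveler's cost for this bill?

$3,067.40

Remaining deductible: $4,450 − $2,900 = $1,550.
After the $1,550 deductible portion, $9,137 − $1,550 = $7,587 is subject to coinsurance.
Coinsurance: $7,587 × 20% = $1,517.40.
Traveler responsibility: $1,550 + $1,517.40 = $3,067.40.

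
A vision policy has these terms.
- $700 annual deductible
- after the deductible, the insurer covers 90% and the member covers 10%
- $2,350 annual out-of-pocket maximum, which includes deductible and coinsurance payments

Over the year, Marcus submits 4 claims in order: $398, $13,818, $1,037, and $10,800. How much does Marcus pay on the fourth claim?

Claim 1 — $398: all of it applies to the deductible. Member pays $398; OOP now $398.
Claim 2 — $13,818: deductible takes $302, $13,516 remains; 10% of $13,516 = $1,351.60. Cost to member: $1,653.60. OOP to date $2,051.60.
Claim 3 — $1,037: deductible already satisfied, so member's share is 10% × $1,037 = $103.70. Cost to member: $103.70. OOP to date $2,155.30.
Claim 4 — $10,800: deductible already satisfied, so member's share is 10% × $10,800 = $1,080. OOP would hit $3,235.30 > $2,350, so the cap limits the member to $2,350 − $2,155.30 = $194.70.

$194.70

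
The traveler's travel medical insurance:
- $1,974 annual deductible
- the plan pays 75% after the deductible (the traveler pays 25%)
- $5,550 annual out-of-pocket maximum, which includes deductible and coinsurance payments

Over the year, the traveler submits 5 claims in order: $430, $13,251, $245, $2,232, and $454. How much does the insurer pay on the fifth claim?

Claim 1 — $430: fully absorbed by the deductible. Traveler pays $430; OOP now $430. Insurer: $430 − $430 = $0.
Claim 2 — $13,251: $1,544 finishes the deductible; $11,707 goes to coinsurance; traveler's 25% is $2,926.75. Cost to traveler: $4,470.75. OOP to date $4,900.75. Insurer: $13,251 − $4,470.75 = $8,780.25.
Claim 3 — $245: deductible already satisfied, so traveler's share is 25% × $245 = $61.25. Traveler pays $61.25; OOP now $4,962. Plan pays $245 − $61.25 = $183.75.
Claim 4 — $2,232: deductible met; 25% of $2,232 = $558. Cost to traveler: $558. OOP to date $5,520. Plan pays $2,232 − $558 = $1,674.
Claim 5 — $454: deductible already satisfied, so traveler's share is 25% × $454 = $113.50. Adding that to $5,520 gives $5,633.50, past the $5,550 cap; traveler pays only $5,550 − $5,520 = $30. Insurer: $454 − $30 = $424.

$424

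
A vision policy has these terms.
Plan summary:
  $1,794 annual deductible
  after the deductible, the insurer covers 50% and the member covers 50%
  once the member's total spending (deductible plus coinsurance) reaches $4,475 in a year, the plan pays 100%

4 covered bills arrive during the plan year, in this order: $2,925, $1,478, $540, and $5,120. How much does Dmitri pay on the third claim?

$270

Bill 1, $2,925: $1,794 to deductible, leaving $1,131; 50% of $1,131 = $565.50. Member owes $2,359.50 (running OOP $2,359.50).
Bill 2, $1,478: 50% coinsurance on $1,478 = $739. Member pays $739; OOP now $3,098.50.
Bill 3, $540: deductible met; 50% of $540 = $270. Cost to member: $270. OOP to date $3,368.50.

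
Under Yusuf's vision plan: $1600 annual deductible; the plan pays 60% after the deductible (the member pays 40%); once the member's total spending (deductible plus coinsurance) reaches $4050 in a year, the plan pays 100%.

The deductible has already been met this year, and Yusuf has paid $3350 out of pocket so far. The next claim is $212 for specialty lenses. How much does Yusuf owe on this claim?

With the deductible met, the entire $212 is subject to coinsurance.
Member's 40% share of $212 is $84.80.
Total out-of-pocket so far would be $3350 + $84.80 = $3434.80, below the $4050 cap — no reduction.

$84.80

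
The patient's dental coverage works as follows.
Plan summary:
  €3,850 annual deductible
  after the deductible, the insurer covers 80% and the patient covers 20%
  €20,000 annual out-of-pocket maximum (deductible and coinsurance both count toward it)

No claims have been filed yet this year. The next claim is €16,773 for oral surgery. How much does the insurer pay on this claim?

Deductible not yet touched, so the first €3,850 of the bill goes to the deductible.
That leaves €16,773 − €3,850 = €12,923 for coinsurance.
20% of €12,923 = €2,584.60 falls to the patient.
That puts the patient's cost at €3,850 + €2,584.60 = €6,434.60 before any cap.
Cumulative spending €0 + €6,434.60 = €6,434.60 stays under the €20,000 maximum.
The plan picks up €16,773 − €6,434.60 = €10,338.40.

€10,338.40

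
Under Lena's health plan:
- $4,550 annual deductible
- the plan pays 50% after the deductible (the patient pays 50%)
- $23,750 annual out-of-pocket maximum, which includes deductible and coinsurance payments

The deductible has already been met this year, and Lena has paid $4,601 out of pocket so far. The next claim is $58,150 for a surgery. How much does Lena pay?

$19,149

The deductible is already satisfied, so the full bill goes to coinsurance.
Coinsurance: $58,150 × 50% = $29,075.
Year-to-date out-of-pocket would reach $4,601 + $29,075 = $33,676, above the $23,750 maximum, so the patient pays only $23,750 − $4,601 = $19,149.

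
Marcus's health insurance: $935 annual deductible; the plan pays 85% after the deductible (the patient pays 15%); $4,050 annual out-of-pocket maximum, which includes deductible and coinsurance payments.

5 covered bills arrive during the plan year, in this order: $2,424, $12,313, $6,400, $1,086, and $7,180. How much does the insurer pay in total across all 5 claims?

$25,353

Claim 1 — $2,424: deductible takes $935, $1,489 remains; patient's 15% is $223.35. Cost to patient: $1,158.35. OOP to date $1,158.35. Plan pays $2,424 − $1,158.35 = $1,265.65.
Claim 2 — $12,313: 15% coinsurance on $12,313 = $1,846.95. Patient pays $1,846.95; OOP now $3,005.30. Plan pays $12,313 − $1,846.95 = $10,466.05.
Claim 3 — $6,400: deductible already satisfied, so patient's share is 15% × $6,400 = $960. Patient owes $960 (running OOP $3,965.30). Insurer: $6,400 − $960 = $5,440.
Claim 4 — $1,086: deductible already satisfied, so patient's share is 15% × $1,086 = $162.90. Adding that to $3,965.30 gives $4,128.20, past the $4,050 cap; patient pays only $4,050 − $3,965.30 = $84.70. Plan pays $1,086 − $84.70 = $1,001.30.
Claim 5 — $7,180: deductible already satisfied, so patient's share is 15% × $7,180 = $1,077. Adding that to $4,050 gives $5,127, past the $4,050 cap; patient pays only $4,050 − $4,050 = $0. Plan pays $7,180 − $0 = $7,180.
Insurer total = bills − patient's total = $29,403 − $4,050 = $25,353.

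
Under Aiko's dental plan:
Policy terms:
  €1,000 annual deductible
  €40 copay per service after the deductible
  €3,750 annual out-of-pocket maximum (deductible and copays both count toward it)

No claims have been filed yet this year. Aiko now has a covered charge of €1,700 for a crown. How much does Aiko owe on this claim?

The full €1,000 deductible is still open; €1,000 of this bill applies to it.
That leaves €1,700 − €1,000 = €700 for the copay.
Copay on this service: €40.
That puts the patient's cost at €1,000 + €40 = €1,040 before any cap.
Cumulative spending €0 + €1,040 = €1,040 stays under the €3,750 maximum.

€1,040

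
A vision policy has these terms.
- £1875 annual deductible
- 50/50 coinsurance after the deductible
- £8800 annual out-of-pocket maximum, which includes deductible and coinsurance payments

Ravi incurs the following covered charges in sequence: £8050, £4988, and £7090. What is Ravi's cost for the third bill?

£1343.50

Claim 1 — £8050: £1875 finishes the deductible; £6175 goes to coinsurance; coinsurance £6175 × 50% = £3087.50. Member owes £4962.50 (running OOP £4962.50).
Claim 2 — £4988: deductible met; 50% of £4988 = £2494. Member owes £2494 (running OOP £7456.50).
Claim 3 — £7090: deductible already satisfied, so member's share is 50% × £7090 = £3545. That would push OOP to £11001.50, over the £8800 cap, so member pays £8800 − £7456.50 = £1343.50.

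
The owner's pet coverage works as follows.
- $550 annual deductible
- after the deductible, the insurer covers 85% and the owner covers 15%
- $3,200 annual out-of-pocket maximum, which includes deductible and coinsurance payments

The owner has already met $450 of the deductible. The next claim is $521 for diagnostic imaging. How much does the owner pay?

Deductible still to meet: $550 − $450 = $100.
That leaves $521 − $100 = $421 for coinsurance.
Owner's 15% share of $421 is $63.15.
That puts the owner's cost at $100 + $63.15 = $163.15 before any cap.
Year-to-date out-of-pocket becomes $450 + $163.15 = $613.15, still under the $3,200 maximum, so no cap applies.

$163.15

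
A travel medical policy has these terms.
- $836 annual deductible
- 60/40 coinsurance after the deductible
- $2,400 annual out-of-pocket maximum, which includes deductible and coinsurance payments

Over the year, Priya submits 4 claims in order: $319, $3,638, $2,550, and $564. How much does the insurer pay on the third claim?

$2,234.40

Bill 1, $319: entire amount goes to the deductible. Traveler owes $319 (running OOP $319). Insurer: $319 − $319 = $0.
Bill 2, $3,638: $517 finishes the deductible; $3,121 goes to coinsurance; 40% of $3,121 = $1,248.40. Traveler pays $1,765.40; OOP now $2,084.40. Plan pays $3,638 − $1,765.40 = $1,872.60.
Bill 3, $2,550: deductible met; 40% of $2,550 = $1,020. OOP would hit $3,104.40 > $2,400, so the cap limits the traveler to $2,400 − $2,084.40 = $315.60. Plan pays $2,550 − $315.60 = $2,234.40.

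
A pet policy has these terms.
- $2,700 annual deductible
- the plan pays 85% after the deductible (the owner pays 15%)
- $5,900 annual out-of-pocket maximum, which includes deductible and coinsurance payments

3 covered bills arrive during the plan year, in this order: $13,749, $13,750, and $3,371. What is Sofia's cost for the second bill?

#1 ($13,749): $2,700 to deductible, leaving $11,049; 15% of $11,049 = $1,657.35. Owner owes $4,357.35 (running OOP $4,357.35).
#2 ($13,750): 15% coinsurance on $13,750 = $2,062.50. OOP would hit $6,419.85 > $5,900, so the cap limits the owner to $5,900 − $4,357.35 = $1,542.65.

$1,542.65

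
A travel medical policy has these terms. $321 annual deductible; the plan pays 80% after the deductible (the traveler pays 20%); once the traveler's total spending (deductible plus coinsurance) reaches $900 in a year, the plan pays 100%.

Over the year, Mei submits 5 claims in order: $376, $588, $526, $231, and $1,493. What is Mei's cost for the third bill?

$105.20

Claim 1 ($376): $321 to deductible, leaving $55; traveler's 20% is $11. Traveler owes $332 (running OOP $332).
Claim 2 ($588): 20% coinsurance on $588 = $117.60. Traveler owes $117.60 (running OOP $449.60).
Claim 3 ($526): deductible already satisfied, so traveler's share is 20% × $526 = $105.20. Traveler owes $105.20 (running OOP $554.80).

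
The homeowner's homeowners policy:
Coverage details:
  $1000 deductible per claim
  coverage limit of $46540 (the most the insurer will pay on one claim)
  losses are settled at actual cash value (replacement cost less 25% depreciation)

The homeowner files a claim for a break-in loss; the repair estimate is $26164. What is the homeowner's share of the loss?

$7541

At 25% depreciation, ACV = $26164 − $6541 = $19623.
Subtract the deductible: $19623 − $1000 = $18623.
That's under the $46540 cap, so the insurer reimburses the full $18623.
The homeowner bears the rest of the original loss: $26164 − $18623 = $7541.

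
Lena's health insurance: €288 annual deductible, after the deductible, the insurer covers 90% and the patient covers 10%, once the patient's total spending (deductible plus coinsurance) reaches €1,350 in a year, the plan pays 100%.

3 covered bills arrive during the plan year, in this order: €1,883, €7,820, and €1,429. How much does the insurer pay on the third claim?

€1,308.50

Claim 1 — €1,883: deductible takes €288, €1,595 remains; 10% of €1,595 = €159.50. Cost to patient: €447.50. OOP to date €447.50. Insurer: €1,883 − €447.50 = €1,435.50.
Claim 2 — €7,820: deductible met; 10% of €7,820 = €782. Cost to patient: €782. OOP to date €1,229.50. Insurer: €7,820 − €782 = €7,038.
Claim 3 — €1,429: 10% coinsurance on €1,429 = €142.90. Adding that to €1,229.50 gives €1,372.40, past the €1,350 cap; patient pays only €1,350 − €1,229.50 = €120.50. Insurer: €1,429 − €120.50 = €1,308.50.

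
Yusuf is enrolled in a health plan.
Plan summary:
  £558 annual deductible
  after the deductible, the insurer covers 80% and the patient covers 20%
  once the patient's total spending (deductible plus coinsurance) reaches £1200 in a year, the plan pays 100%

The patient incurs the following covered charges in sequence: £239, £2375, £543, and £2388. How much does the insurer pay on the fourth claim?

Claim 1 (£239): all of it applies to the deductible. Patient owes £239 (running OOP £239). Insurer: £239 − £239 = £0.
Claim 2 (£2375): deductible takes £319, £2056 remains; coinsurance £2056 × 20% = £411.20. Patient pays £730.20; OOP now £969.20. Insurer: £2375 − £730.20 = £1644.80.
Claim 3 (£543): 20% coinsurance on £543 = £108.60. Patient owes £108.60 (running OOP £1077.80). Insurer: £543 − £108.60 = £434.40.
Claim 4 (£2388): 20% coinsurance on £2388 = £477.60. Adding that to £1077.80 gives £1555.40, past the £1200 cap; patient pays only £1200 − £1077.80 = £122.20. Plan pays £2388 − £122.20 = £2265.80.

£2265.80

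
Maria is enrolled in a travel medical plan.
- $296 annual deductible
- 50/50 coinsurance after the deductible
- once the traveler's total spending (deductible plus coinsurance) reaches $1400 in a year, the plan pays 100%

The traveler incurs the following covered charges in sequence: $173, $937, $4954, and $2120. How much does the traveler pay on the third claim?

$697

#1 ($173): entire amount goes to the deductible. Traveler pays $173; OOP now $173.
#2 ($937): $123 to deductible, leaving $814; traveler's 50% is $407. Cost to traveler: $530. OOP to date $703.
#3 ($4954): 50% coinsurance on $4954 = $2477. That would push OOP to $3180, over the $1400 cap, so traveler pays $1400 − $703 = $697.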